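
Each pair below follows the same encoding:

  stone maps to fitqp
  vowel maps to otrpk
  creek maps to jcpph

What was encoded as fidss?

staff

s(18)→f(5) and t(19)→i(8) fit y≡3x+3 (mod 26); the inverse of 3 mod 26 is 9. Each letter's alphabet position (a=0..z=25) is mapped through 3·x+3 mod 26 — an affine cipher.
Reversing it on fidss: f(5)→9·(5−3)≡18=s; i(8)→9·(8−3)≡19=t; d(3)→9·(3−3)≡0=a; s(18)→9·(18−3)≡5=f; s(18)→9·(18−3)≡5=f (all mod 26).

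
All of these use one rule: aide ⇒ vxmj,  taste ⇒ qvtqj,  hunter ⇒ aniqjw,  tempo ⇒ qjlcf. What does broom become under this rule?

swffl

a(0)→v(21) and i(8)→x(23) fit y≡23x+21 (mod 26); the inverse of 23 mod 26 is 17. This is an affine cipher: with a=0,…,z=25, each position x becomes (23x+21) mod 26.
Applying it to broom: b(1)→23·1+21≡18=s; r(17)→23·17+21≡22=w; o(14)→23·14+21≡5=f; o(14)→23·14+21≡5=f; m(12)→23·12+21≡11=l (all mod 26).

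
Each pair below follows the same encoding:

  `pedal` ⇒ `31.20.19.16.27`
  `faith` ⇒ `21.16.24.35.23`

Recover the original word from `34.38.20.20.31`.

p is letter #16 and maps to 31: an offset of 15. Letters become their 1-based position plus 15 (so a→16, b→17, …).
Decoding 34.38.20.20.31: 34→(34−15)÷1=19=s, 38→(38−15)÷1=23=w, 20→(20−15)÷1=5=e, 20→(20−15)÷1=5=e, 31→(31−15)÷1=16=p.

sweep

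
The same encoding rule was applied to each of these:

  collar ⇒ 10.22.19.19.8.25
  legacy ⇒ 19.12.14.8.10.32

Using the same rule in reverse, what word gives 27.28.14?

c is letter #3 and maps to 10: an offset of 7. Each letter is replaced by its alphabet position (a=1..z=26) + 7.
Undoing it on 27.28.14: 27→(27−7)÷1=20=t, 28→(28−7)÷1=21=u, 14→(14−7)÷1=7=g.

tug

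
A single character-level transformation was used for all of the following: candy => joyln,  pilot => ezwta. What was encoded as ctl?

The word is reversed, then every letter is shifted forward by 11.
Decoding ctl: shift back: c−11=r, t−11=i, l−11=a → ria; then reverse → air.

air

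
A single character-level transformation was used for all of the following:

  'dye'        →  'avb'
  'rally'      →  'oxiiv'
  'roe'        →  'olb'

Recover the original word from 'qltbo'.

tower

Compare letters: d→a is +23, y→v is +23, e→b is +23 — a constant shift. Every letter moves 23 places later in the alphabet, wrapping around z→a.
Undoing it on qltbo: q−23=t, l−23=o, t−23=w, b−23=e, o−23=r.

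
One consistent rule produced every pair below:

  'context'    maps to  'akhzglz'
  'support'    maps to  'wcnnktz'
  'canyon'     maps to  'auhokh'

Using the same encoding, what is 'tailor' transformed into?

zusbkt

Treating letters as 0–25, the rule is x ↦ 3x + 20 (mod 26).
For tailor: t(19)→3·19+20≡25=z; a(0)→3·0+20≡20=u; i(8)→3·8+20≡18=s; l(11)→3·11+20≡1=b; o(14)→3·14+20≡10=k; r(17)→3·17+20≡19=t (all mod 26).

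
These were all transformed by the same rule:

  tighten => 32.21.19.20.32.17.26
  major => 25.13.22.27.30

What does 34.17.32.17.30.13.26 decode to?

t is letter #20 and maps to 32: an offset of 12. Letters become their 1-based position plus 12 (so a→13, b→14, …).
Reversing it on 34.17.32.17.30.13.26: 34→(34−12)÷1=22=v, 17→(17−12)÷1=5=e, 32→(32−12)÷1=20=t, 17→(17−12)÷1=5=e, 30→(30−12)÷1=18=r, 13→(13−12)÷1=1=a, 26→(26−12)÷1=14=n.

veteran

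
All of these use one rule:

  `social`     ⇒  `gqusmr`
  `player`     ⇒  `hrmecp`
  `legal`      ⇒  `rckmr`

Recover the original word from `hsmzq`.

s(18)→g(6) and o(14)→q(16) fit y≡17x+12 (mod 26); the inverse of 17 mod 26 is 23. This is an affine cipher: with a=0,…,z=25, each position x becomes (17x+12) mod 26.
Reversing it on hsmzq: h(7)→23·(7−12)≡15=p; s(18)→23·(18−12)≡8=i; m(12)→23·(12−12)≡0=a; z(25)→23·(25−12)≡13=n; q(16)→23·(16−12)≡14=o (all mod 26).

piano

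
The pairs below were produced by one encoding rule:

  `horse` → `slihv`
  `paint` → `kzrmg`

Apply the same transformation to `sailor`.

hzroli

Each pair mirrors across the alphabet (h↔s, o↔l, r↔i): positions sum to 25. This is the alphabet-reversal cipher (Atbash): a becomes z, b becomes y, etc.
On sailor: s↔h, a↔z, i↔r, l↔o, o↔l, r↔i.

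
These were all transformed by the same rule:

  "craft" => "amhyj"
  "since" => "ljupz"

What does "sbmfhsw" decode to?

The output letters match the input read backwards, each shifted +7: craft reversed is tfarc. The word is reversed, then every letter is shifted forward by 7.
Decoding sbmfhsw: shift back: s−7=l, b−7=u, m−7=f, f−7=y, h−7=a, s−7=l, w−7=p → lufyalp; then reverse → playful.

playful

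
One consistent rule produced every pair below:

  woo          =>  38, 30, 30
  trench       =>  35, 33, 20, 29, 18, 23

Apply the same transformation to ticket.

w is letter #23 and maps to 38: an offset of 15. Each letter is replaced by its alphabet position (a=1..z=26) + 15.
For ticket: t=20→35, i=9→24, c=3→18, k=11→26, e=5→20, t=20→35.

35, 24, 18, 26, 20, 35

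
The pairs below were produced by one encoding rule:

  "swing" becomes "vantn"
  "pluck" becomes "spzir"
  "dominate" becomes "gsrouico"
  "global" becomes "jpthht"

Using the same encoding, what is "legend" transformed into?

Each letter shifts forward by (position + 3), i.e. 3, 4, 5, … — the shift grows by one for each successive letter.
On legend: l+3=o, e+4=i, g+5=l, e+6=k, n+7=u, d+8=l.

oilkul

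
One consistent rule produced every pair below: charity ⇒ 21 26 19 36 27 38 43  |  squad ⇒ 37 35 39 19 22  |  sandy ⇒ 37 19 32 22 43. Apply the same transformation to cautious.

21 19 39 38 27 33 39 37

Letters become their 1-based position plus 18 (so a→19, b→20, …).
Applying it to cautious: c=3→21, a=1→19, u=21→39, t=20→38, i=9→27, o=15→33, u=21→39, s=19→37.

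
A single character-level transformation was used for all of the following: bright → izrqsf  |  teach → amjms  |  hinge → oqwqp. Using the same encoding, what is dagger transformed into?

In bright: b→i is +7, r→z is +8, i→r is +9, g→q is +10 — the shift increases by 1 each position. Each letter shifts forward by (position + 7), i.e. 7, 8, 9, … — the shift grows by one for each successive letter.
For dagger: d+7=k, a+8=i, g+9=p, g+10=q, e+11=p, r+12=d.

kipqpd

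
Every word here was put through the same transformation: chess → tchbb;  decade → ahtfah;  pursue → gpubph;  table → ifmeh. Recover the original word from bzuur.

sorry

This is an affine cipher: with a=0,…,z=25, each position x becomes (7x+5) mod 26.
Reversing it on bzuur: b(1)→15·(1−5)≡18=s; z(25)→15·(25−5)≡14=o; u(20)→15·(20−5)≡17=r; u(20)→15·(20−5)≡17=r; r(17)→15·(17−5)≡24=y (all mod 26).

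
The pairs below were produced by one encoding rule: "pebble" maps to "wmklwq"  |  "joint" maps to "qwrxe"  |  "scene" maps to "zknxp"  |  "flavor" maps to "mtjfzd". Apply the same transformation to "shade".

zpjnp

In pebble: p→w is +7, e→m is +8, b→k is +9, b→l is +10 — the shift increases by 1 each position. Letter i (0-indexed) is shifted by i+7, so successive shifts are 7, 8, 9, ….
On shade: s+7=z, h+8=p, a+9=j, d+10=n, e+11=p.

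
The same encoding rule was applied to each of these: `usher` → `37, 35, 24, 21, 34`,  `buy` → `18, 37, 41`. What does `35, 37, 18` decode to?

sub

u is letter #21 and maps to 37: an offset of 16. The number is (letter's place in the alphabet, a=1) + 16.
Reversing it on 35, 37, 18: 35→(35−16)÷1=19=s, 37→(37−16)÷1=21=u, 18→(18−16)÷1=2=b.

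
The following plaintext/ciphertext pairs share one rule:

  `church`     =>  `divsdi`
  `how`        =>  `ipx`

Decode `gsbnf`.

It's a constant shift of +1 (ROT1).
Undoing it on gsbnf: g−1=f, s−1=r, b−1=a, n−1=m, f−1=e.

frame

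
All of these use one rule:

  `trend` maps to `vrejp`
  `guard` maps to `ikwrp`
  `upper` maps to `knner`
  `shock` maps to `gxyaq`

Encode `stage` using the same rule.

gvwie

t(19)→v(21) and r(17)→r(17) fit y≡15x+22 (mod 26); the inverse of 15 mod 26 is 7. This is an affine cipher: with a=0,…,z=25, each position x becomes (15x+22) mod 26.
Applying it to stage: s(18)→15·18+22≡6=g; t(19)→15·19+22≡21=v; a(0)→15·0+22≡22=w; g(6)→15·6+22≡8=i; e(4)→15·4+22≡4=e (all mod 26).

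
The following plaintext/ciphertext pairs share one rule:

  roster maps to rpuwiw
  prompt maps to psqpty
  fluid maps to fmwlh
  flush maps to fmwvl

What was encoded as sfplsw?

In roster: r→r is +0, o→p is +1, s→u is +2, t→w is +3 — the shift increases by 1 each position. The shift increases by 1 at each position, starting from +0: 0, 1, 2, ….
Decoding sfplsw: s−0=s, f−1=e, p−2=n, l−3=i, s−4=o, w−5=r.

senior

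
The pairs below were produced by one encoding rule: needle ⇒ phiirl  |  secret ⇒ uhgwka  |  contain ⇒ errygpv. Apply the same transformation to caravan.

In needle: n→p is +2, e→h is +3, e→i is +4, d→i is +5 — the shift increases by 1 each position. The shift increases by 1 at each position, starting from +2: 2, 3, 4, ….
For caravan: c+2=e, a+3=d, r+4=v, a+5=f, v+6=b, a+7=h, n+8=v.

edvfbhv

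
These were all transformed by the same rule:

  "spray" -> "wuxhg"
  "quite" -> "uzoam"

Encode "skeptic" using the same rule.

wpkwbrm

In spray: s→w is +4, p→u is +5, r→x is +6, a→h is +7 — the shift increases by 1 each position. Each letter shifts forward by (position + 4), i.e. 4, 5, 6, … — the shift grows by one for each successive letter.
On skeptic: s+4=w, k+5=p, e+6=k, p+7=w, t+8=b, i+9=r, c+10=m.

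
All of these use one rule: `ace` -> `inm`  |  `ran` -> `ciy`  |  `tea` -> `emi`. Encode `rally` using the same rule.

The shift depends on letter class: consonant c→n is +11, but vowel a→i is +8. Two shifts are in play — +8 for a/e/i/o/u, +11 for every other letter.
On rally: r(cons)+11=c, a(vowel)+8=i, l(cons)+11=w, l(cons)+11=w, y(cons)+11=j.

ciwwj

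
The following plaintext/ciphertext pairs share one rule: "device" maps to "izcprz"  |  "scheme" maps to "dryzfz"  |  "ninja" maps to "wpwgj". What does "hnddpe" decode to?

d(3)→i(8) and e(4)→z(25) fit y≡17x+9 (mod 26); the inverse of 17 mod 26 is 23. Treating letters as 0–25, the rule is x ↦ 17x + 9 (mod 26).
Undoing it on hnddpe: h(7)→23·(7−9)≡6=g; n(13)→23·(13−9)≡14=o; d(3)→23·(3−9)≡18=s; d(3)→23·(3−9)≡18=s; p(15)→23·(15−9)≡8=i; e(4)→23·(4−9)≡15=p (all mod 26).

gossip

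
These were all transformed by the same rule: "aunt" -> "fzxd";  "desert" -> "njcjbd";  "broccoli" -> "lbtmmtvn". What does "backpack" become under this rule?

The shift depends on letter class: consonant n→x is +10, but vowel a→f is +5. Two shifts are in play — +5 for a/e/i/o/u, +10 for every other letter.
On backpack: b(cons)+10=l, a(vowel)+5=f, c(cons)+10=m, k(cons)+10=u, p(cons)+10=z, a(vowel)+5=f, c(cons)+10=m, k(cons)+10=u.

lfmuzfmu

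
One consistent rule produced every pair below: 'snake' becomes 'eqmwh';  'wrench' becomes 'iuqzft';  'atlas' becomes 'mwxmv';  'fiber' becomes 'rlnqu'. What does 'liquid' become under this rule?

xlcglp

Shifts by position in snake: pos 0: s→e (+12), pos 1: n→q (+3), pos 2: a→m (+12), pos 3: k→w (+12), pos 4: e→h (+3) — repeating every 3. A repeating key of period 3 is used — shifts +12, +3, +12 over and over.
For liquid: l+12=x, i+3=l, q+12=c, u+12=g, i+3=l, d+12=p.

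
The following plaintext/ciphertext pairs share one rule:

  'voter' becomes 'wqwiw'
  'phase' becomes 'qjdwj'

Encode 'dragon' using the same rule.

etdktt

In voter: v→w is +1, o→q is +2, t→w is +3, e→i is +4 — the shift increases by 1 each position. Each letter shifts forward by (position + 1), i.e. 1, 2, 3, … — the shift grows by one for each successive letter.
For dragon: d+1=e, r+2=t, a+3=d, g+4=k, o+5=t, n+6=t.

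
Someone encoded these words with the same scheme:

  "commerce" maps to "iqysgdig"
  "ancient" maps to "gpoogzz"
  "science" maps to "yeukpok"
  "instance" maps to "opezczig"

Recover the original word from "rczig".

lance

Shifts by position in commerce: pos 0: c→i (+6), pos 1: o→q (+2), pos 2: m→y (+12), pos 3: m→s (+6), pos 4: e→g (+2), pos 5: r→d (+12) — repeating every 3. The shifts repeat in a cycle of length 3: positions 0,1,… shift by +6, +2, +12, then the pattern repeats.
Reversing it on rczig: r−6=l, c−2=a, z−12=n, i−6=c, g−2=e.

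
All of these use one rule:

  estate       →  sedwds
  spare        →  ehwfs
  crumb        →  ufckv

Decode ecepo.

e(4)→s(18) and s(18)→e(4) fit y≡25x+22 (mod 26); the inverse of 25 mod 26 is 25. This is an affine cipher: with a=0,…,z=25, each position x becomes (25x+22) mod 26.
Undoing it on ecepo: e(4)→25·(4−22)≡18=s; c(2)→25·(2−22)≡20=u; e(4)→25·(4−22)≡18=s; p(15)→25·(15−22)≡7=h; o(14)→25·(14−22)≡8=i (all mod 26).

sushi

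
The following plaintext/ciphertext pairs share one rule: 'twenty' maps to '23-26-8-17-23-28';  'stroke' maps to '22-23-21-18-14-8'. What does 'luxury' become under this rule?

15-24-27-24-21-28

t is letter #20 and maps to 23: an offset of 3. Letters become their 1-based position plus 3 (so a→4, b→5, …).
For luxury: l=12→15, u=21→24, x=24→27, u=21→24, r=18→21, y=25→28.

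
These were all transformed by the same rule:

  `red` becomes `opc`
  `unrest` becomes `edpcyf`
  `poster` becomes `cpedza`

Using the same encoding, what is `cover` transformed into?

cpgzn

The word is reversed, then every letter is shifted forward by 11.
For cover: reverse → revoc; then shift: r+11=c, e+11=p, v+11=g, o+11=z, c+11=n.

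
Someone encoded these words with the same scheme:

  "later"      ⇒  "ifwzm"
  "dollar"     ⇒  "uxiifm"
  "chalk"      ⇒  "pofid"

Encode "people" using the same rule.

l(11)→i(8) and a(0)→f(5) fit y≡5x+5 (mod 26); the inverse of 5 mod 26 is 21. Treating letters as 0–25, the rule is x ↦ 5x + 5 (mod 26).
For people: p(15)→5·15+5≡2=c; e(4)→5·4+5≡25=z; o(14)→5·14+5≡23=x; p(15)→5·15+5≡2=c; l(11)→5·11+5≡8=i; e(4)→5·4+5≡25=z (all mod 26).

czxciz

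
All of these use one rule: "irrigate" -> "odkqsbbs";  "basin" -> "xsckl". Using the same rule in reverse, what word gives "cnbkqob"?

The output letters match the input read backwards, each shifted +10: irrigate reversed is etagirri. The word is reversed, then every letter is shifted forward by 10.
Reversing it on cnbkqob: shift back: c−10=s, n−10=d, b−10=r, k−10=a, q−10=g, o−10=e, b−10=r → sdrager; then reverse → regards.

regards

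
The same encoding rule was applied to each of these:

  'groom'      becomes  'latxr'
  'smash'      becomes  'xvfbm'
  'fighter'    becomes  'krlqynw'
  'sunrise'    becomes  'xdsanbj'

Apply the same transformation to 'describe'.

inxlwrgn

Shifts by position in groom: pos 0: g→l (+5), pos 1: r→a (+9), pos 2: o→t (+5), pos 3: o→x (+9) — repeating every 2. It's a Vigenère-style cipher with numeric key [5,9]: position i shifts by key[i mod 2].
Applying it to describe: d+5=i, e+9=n, s+5=x, c+9=l, r+5=w, i+9=r, b+5=g, e+9=n.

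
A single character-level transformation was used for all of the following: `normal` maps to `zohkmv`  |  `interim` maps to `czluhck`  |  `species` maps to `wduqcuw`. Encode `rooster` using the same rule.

n(13)→z(25) and o(14)→o(14) fit y≡15x+12 (mod 26); the inverse of 15 mod 26 is 7. This is an affine cipher: with a=0,…,z=25, each position x becomes (15x+12) mod 26.
For rooster: r(17)→15·17+12≡7=h; o(14)→15·14+12≡14=o; o(14)→15·14+12≡14=o; s(18)→15·18+12≡22=w; t(19)→15·19+12≡11=l; e(4)→15·4+12≡20=u; r(17)→15·17+12≡7=h (all mod 26).

hoowluh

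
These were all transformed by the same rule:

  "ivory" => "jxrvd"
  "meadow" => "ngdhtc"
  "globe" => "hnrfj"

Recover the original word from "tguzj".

In ivory: i→j is +1, v→x is +2, o→r is +3, r→v is +4 — the shift increases by 1 each position. The shift increases by 1 at each position, starting from +1: 1, 2, 3, ….
Reversing it on tguzj: t−1=s, g−2=e, u−3=r, z−4=v, j−5=e.

serve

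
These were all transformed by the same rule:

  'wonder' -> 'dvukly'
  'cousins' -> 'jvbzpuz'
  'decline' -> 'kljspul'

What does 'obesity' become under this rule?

Compare letters: w→d is +7, o→v is +7, n→u is +7 — a constant shift. This is a Caesar cipher with shift 7.
On obesity: o+7=v, b+7=i, e+7=l, s+7=z, i+7=p, t+7=a, y+7=f.

vilzpaf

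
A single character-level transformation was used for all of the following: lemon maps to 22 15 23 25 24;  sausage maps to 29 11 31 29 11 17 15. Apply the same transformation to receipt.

28 15 13 15 19 26 30

l is letter #12 and maps to 22: an offset of 10. Letters become their 1-based position plus 10 (so a→11, b→12, …).
On receipt: r=18→28, e=5→15, c=3→13, e=5→15, i=9→19, p=16→26, t=20→30.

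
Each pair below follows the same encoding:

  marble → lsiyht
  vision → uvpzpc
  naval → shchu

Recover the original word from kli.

bed

Two steps: reverse the string, then apply a Caesar shift of +7.
Undoing it on kli: shift back: k−7=d, l−7=e, i−7=b → deb; then reverse → bed.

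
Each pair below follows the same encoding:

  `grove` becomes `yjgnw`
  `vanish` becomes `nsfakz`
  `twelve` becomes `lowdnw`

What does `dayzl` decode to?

Compare letters: g→y is +18, r→j is +18, o→g is +18 — a constant shift. This is a Caesar cipher with shift 18.
Decoding dayzl: d−18=l, a−18=i, y−18=g, z−18=h, l−18=t.

light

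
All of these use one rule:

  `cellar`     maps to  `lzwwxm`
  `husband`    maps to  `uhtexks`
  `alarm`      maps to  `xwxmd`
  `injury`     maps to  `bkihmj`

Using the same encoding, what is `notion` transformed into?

c(2)→l(11) and e(4)→z(25) fit y≡7x+23 (mod 26); the inverse of 7 mod 26 is 15. Treating letters as 0–25, the rule is x ↦ 7x + 23 (mod 26).
On notion: n(13)→7·13+23≡10=k; o(14)→7·14+23≡17=r; t(19)→7·19+23≡0=a; i(8)→7·8+23≡1=b; o(14)→7·14+23≡17=r; n(13)→7·13+23≡10=k (all mod 26).

krabrk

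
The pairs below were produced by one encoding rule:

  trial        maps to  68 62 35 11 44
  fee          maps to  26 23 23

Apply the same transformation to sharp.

65 32 11 62 56

t(#20)→68 and r(#18)→62: differences scale by 3, so n = 3·pos + 8. The formula is n = 3×(alphabet index, a=1) + 8.
For sharp: s=19→65, h=8→32, a=1→11, r=18→62, p=16→56.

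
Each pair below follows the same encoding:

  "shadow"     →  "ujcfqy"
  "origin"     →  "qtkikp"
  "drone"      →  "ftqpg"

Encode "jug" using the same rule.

Compare letters: s→u is +2, h→j is +2, a→c is +2 — a constant shift. Each letter is shifted forward by 2 in the alphabet (a Caesar shift of +2).
Applying it to jug: j+2=l, u+2=w, g+2=i.

lwi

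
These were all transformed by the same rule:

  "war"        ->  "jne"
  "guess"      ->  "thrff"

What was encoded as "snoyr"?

fable

Compare letters: w→j is +13, a→n is +13, r→e is +13 — a constant shift. It's a constant shift of +13 (ROT13).
Decoding snoyr: s−13=f, n−13=a, o−13=b, y−13=l, r−13=e.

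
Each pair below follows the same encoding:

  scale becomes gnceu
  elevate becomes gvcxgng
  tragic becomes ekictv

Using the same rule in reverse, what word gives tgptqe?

corner

The output letters match the input read backwards, each shifted +2: scale reversed is elacs. Read the word backwards and shift each letter +2.
Undoing it on tgptqe: shift back: t−2=r, g−2=e, p−2=n, t−2=r, q−2=o, e−2=c → renroc; then reverse → corner.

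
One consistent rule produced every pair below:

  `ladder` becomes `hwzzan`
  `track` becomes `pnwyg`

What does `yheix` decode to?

Each letter is shifted forward by 22 in the alphabet (a Caesar shift of +22).
Reversing it on yheix: y−22=c, h−22=l, e−22=i, i−22=m, x−22=b.

climb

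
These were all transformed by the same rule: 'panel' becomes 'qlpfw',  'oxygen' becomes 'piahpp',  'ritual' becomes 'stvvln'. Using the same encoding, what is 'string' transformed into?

Shifts by position in panel: pos 0: p→q (+1), pos 1: a→l (+11), pos 2: n→p (+2), pos 3: e→f (+1), pos 4: l→w (+11) — repeating every 3. The shifts repeat in a cycle of length 3: positions 0,1,… shift by +1, +11, +2, then the pattern repeats.
Applying it to string: s+1=t, t+11=e, r+2=t, i+1=j, n+11=y, g+2=i.

tetjyi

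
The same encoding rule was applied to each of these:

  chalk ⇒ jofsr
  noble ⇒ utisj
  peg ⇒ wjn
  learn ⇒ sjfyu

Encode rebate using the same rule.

Vowels shift forward by 5 and consonants shift forward by 7.
On rebate: r(cons)+7=y, e(vowel)+5=j, b(cons)+7=i, a(vowel)+5=f, t(cons)+7=a, e(vowel)+5=j.

yjifaj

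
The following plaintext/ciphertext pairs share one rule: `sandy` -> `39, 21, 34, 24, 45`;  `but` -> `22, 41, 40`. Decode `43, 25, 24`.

s is letter #19 and maps to 39: an offset of 20. The number is (letter's place in the alphabet, a=1) + 20.
Undoing it on 43, 25, 24: 43→(43−20)÷1=23=w, 25→(25−20)÷1=5=e, 24→(24−20)÷1=4=d.

wed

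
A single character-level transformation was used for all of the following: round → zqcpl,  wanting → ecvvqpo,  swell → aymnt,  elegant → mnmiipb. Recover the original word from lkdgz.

diver

The shifts repeat in a cycle of length 2: positions 0,1,… shift by +8, +2, then the pattern repeats.
Reversing it on lkdgz: l−8=d, k−2=i, d−8=v, g−2=e, z−8=r.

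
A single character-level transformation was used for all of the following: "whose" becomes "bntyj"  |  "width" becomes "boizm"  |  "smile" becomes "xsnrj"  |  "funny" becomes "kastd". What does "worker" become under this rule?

Shifts by position in whose: pos 0: w→b (+5), pos 1: h→n (+6), pos 2: o→t (+5), pos 3: s→y (+6) — repeating every 2. The shifts repeat in a cycle of length 2: positions 0,1,… shift by +5, +6, then the pattern repeats.
For worker: w+5=b, o+6=u, r+5=w, k+6=q, e+5=j, r+6=x.

buwqjx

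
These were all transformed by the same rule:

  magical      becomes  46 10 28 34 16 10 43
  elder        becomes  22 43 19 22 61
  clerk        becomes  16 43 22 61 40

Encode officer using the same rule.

52 25 25 34 16 22 61

m(#13)→46 and a(#1)→10: differences scale by 3, so n = 3·pos + 7. The formula is n = 3×(alphabet index, a=1) + 7.
For officer: o=15→52, f=6→25, f=6→25, i=9→34, c=3→16, e=5→22, r=18→61.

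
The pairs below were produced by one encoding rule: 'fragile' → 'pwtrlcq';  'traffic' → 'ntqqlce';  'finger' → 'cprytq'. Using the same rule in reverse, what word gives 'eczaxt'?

The output letters match the input read backwards, each shifted +11: fragile reversed is eligarf. Read the word backwards and shift each letter +11.
Reversing it on eczaxt: shift back: e−11=t, c−11=r, z−11=o, a−11=p, x−11=m, t−11=i → tropmi; then reverse → import.

import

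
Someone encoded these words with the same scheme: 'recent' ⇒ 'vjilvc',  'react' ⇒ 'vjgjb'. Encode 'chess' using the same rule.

gmkza

In recent: r→v is +4, e→j is +5, c→i is +6, e→l is +7 — the shift increases by 1 each position. Letter i (0-indexed) is shifted by i+4, so successive shifts are 4, 5, 6, ….
On chess: c+4=g, h+5=m, e+6=k, s+7=z, s+8=a.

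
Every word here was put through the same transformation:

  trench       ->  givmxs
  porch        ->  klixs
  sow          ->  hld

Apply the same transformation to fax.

Each pair mirrors across the alphabet (t↔g, r↔i, e↔v): positions sum to 25. This is the alphabet-reversal cipher (Atbash): a becomes z, b becomes y, etc.
Applying it to fax: f↔u, a↔z, x↔c.

uzc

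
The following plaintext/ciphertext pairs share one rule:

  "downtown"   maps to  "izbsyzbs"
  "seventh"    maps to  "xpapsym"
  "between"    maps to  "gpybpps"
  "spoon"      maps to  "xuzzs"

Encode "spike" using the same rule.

xutpp

The shift depends on letter class: consonant d→i is +5, but vowel o→z is +11. Two shifts are in play — +11 for a/e/i/o/u, +5 for every other letter.
Applying it to spike: s(cons)+5=x, p(cons)+5=u, i(vowel)+11=t, k(cons)+5=p, e(vowel)+11=p.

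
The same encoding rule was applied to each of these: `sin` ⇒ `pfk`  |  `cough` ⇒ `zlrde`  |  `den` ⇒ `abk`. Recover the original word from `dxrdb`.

gauge

This is a Caesar cipher with shift 23.
Reversing it on dxrdb: d−23=g, x−23=a, r−23=u, d−23=g, b−23=e.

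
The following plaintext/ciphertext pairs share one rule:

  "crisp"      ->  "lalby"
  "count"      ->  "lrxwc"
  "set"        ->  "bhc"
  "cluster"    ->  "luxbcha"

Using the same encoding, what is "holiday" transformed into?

The shift depends on letter class: consonant c→l is +9, but vowel i→l is +3. Two shifts are in play — +3 for a/e/i/o/u, +9 for every other letter.
Applying it to holiday: h(cons)+9=q, o(vowel)+3=r, l(cons)+9=u, i(vowel)+3=l, d(cons)+9=m, a(vowel)+3=d, y(cons)+9=h.

qrulmdh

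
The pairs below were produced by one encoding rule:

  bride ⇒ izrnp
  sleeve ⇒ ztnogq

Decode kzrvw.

drill

In bride: b→i is +7, r→z is +8, i→r is +9, d→n is +10 — the shift increases by 1 each position. The shift increases by 1 at each position, starting from +7: 7, 8, 9, ….
Undoing it on kzrvw: k−7=d, z−8=r, r−9=i, v−10=l, w−11=l.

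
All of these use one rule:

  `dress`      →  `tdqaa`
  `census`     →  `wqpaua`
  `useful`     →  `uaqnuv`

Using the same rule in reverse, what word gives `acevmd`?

sailor

d(3)→t(19) and r(17)→d(3) fit y≡23x+2 (mod 26); the inverse of 23 mod 26 is 17. This is an affine cipher: with a=0,…,z=25, each position x becomes (23x+2) mod 26.
Reversing it on acevmd: a(0)→17·(0−2)≡18=s; c(2)→17·(2−2)≡0=a; e(4)→17·(4−2)≡8=i; v(21)→17·(21−2)≡11=l; m(12)→17·(12−2)≡14=o; d(3)→17·(3−2)≡17=r (all mod 26).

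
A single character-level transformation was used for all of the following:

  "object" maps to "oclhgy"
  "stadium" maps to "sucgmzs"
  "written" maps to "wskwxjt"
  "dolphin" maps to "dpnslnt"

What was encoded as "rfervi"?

In object: o→o is +0, b→c is +1, j→l is +2, e→h is +3 — the shift increases by 1 each position. The shift increases by 1 at each position, starting from +0: 0, 1, 2, ….
Decoding rfervi: r−0=r, f−1=e, e−2=c, r−3=o, v−4=r, i−5=d.

record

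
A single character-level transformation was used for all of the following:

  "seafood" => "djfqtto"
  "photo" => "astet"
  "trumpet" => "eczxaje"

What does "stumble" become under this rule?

The shift depends on letter class: consonant s→d is +11, but vowel e→j is +5. Two shifts are in play — +5 for a/e/i/o/u, +11 for every other letter.
For stumble: s(cons)+11=d, t(cons)+11=e, u(vowel)+5=z, m(cons)+11=x, b(cons)+11=m, l(cons)+11=w, e(vowel)+5=j.

dezxmwj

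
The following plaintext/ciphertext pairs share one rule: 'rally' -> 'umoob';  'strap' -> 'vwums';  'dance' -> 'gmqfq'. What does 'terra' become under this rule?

Two shifts are in play — +12 for a/e/i/o/u, +3 for every other letter.
Applying it to terra: t(cons)+3=w, e(vowel)+12=q, r(cons)+3=u, r(cons)+3=u, a(vowel)+12=m.

wquum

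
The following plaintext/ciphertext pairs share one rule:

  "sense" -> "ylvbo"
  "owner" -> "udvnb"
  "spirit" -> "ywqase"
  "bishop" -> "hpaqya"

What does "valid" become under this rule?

In sense: s→y is +6, e→l is +7, n→v is +8, s→b is +9 — the shift increases by 1 each position. Letter i (0-indexed) is shifted by i+6, so successive shifts are 6, 7, 8, ….
For valid: v+6=b, a+7=h, l+8=t, i+9=r, d+10=n.

bhtrn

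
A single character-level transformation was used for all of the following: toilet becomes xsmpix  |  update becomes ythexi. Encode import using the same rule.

Compare letters: t→x is +4, o→s is +4, i→m is +4 — a constant shift. Each letter is shifted forward by 4 in the alphabet (a Caesar shift of +4).
On import: i+4=m, m+4=q, p+4=t, o+4=s, r+4=v, t+4=x.

mqtsvx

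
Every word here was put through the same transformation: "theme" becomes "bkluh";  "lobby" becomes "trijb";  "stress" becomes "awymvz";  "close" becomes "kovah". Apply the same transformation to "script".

It's a Vigenère-style cipher with numeric key [8,3,7]: position i shifts by key[i mod 3].
Applying it to script: s+8=a, c+3=f, r+7=y, i+8=q, p+3=s, t+7=a.

afyqsa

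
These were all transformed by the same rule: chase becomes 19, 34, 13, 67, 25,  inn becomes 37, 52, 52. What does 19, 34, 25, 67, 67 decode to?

The formula is n = 3×(alphabet index, a=1) + 10.
Undoing it on 19, 34, 25, 67, 67: 19→(19−10)÷3=3=c, 34→(34−10)÷3=8=h, 25→(25−10)÷3=5=e, 67→(67−10)÷3=19=s, 67→(67−10)÷3=19=s.

chess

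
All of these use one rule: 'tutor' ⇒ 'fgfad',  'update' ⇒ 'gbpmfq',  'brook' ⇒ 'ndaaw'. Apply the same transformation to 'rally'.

dmxxk

Compare letters: t→f is +12, u→g is +12, t→f is +12 — a constant shift. This is a Caesar cipher with shift 12.
On rally: r+12=d, a+12=m, l+12=x, l+12=x, y+12=k.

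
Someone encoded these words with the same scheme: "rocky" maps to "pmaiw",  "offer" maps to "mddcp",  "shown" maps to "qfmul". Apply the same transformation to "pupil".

Every letter moves 24 places later in the alphabet, wrapping around z→a.
On pupil: p+24=n, u+24=s, p+24=n, i+24=g, l+24=j.

nsngj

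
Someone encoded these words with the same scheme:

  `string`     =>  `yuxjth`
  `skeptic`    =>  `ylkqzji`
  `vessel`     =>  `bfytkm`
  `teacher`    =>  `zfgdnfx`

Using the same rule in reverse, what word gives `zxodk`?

twice

Shifts by position in string: pos 0: s→y (+6), pos 1: t→u (+1), pos 2: r→x (+6), pos 3: i→j (+1) — repeating every 2. A repeating key of period 2 is used — shifts +6, +1 over and over.
Decoding zxodk: z−6=t, x−1=w, o−6=i, d−1=c, k−6=e.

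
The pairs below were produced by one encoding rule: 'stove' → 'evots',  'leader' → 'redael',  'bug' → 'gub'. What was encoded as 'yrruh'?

hurry

It's just the letters in reverse order.
Reversing it on yrruh: then reverse → hurry.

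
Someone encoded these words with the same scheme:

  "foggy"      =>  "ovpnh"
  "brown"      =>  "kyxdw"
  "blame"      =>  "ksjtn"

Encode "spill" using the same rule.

bwrsu

Shifts by position in foggy: pos 0: f→o (+9), pos 1: o→v (+7), pos 2: g→p (+9), pos 3: g→n (+7) — repeating every 2. A repeating key of period 2 is used — shifts +9, +7 over and over.
For spill: s+9=b, p+7=w, i+9=r, l+7=s, l+9=u.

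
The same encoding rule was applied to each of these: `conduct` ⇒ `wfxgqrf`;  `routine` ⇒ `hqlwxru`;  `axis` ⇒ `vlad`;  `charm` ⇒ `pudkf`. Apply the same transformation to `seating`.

jqlwdhv

Read the word backwards and shift each letter +3.
Applying it to seating: reverse → gnitaes; then shift: g+3=j, n+3=q, i+3=l, t+3=w, a+3=d, e+3=h, s+3=v.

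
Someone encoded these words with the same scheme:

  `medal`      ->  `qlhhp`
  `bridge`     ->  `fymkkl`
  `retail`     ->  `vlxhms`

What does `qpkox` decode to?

Shifts by position in medal: pos 0: m→q (+4), pos 1: e→l (+7), pos 2: d→h (+4), pos 3: a→h (+7) — repeating every 2. A repeating key of period 2 is used — shifts +4, +7 over and over.
Reversing it on qpkox: q−4=m, p−7=i, k−4=g, o−7=h, x−4=t.

might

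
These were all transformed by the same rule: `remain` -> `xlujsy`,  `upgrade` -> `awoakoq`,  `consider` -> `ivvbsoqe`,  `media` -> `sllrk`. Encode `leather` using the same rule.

In remain: r→x is +6, e→l is +7, m→u is +8, a→j is +9 — the shift increases by 1 each position. The shift increases by 1 at each position, starting from +6: 6, 7, 8, ….
On leather: l+6=r, e+7=l, a+8=i, t+9=c, h+10=r, e+11=p, r+12=d.

rlicrpd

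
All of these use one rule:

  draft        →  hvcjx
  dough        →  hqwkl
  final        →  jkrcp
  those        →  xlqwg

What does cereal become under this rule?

The rule splits by letter class: vowels +2, consonants +4.
On cereal: c(cons)+4=g, e(vowel)+2=g, r(cons)+4=v, e(vowel)+2=g, a(vowel)+2=c, l(cons)+4=p.

ggvgcp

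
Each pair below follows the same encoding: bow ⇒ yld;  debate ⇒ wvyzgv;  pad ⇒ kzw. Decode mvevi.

Each pair mirrors across the alphabet (b↔y, o↔l, w↔d): positions sum to 25. This is the alphabet-reversal cipher (Atbash): a becomes z, b becomes y, etc.
Undoing it on mvevi: m↔n, v↔e, e↔v, v↔e, i↔r.

never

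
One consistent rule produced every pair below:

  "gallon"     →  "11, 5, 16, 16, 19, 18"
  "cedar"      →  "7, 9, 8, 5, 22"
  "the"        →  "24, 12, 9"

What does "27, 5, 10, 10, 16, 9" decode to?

waffle

g is letter #7 and maps to 11: an offset of 4. The number is (letter's place in the alphabet, a=1) + 4.
Decoding 27, 5, 10, 10, 16, 9: 27→(27−4)÷1=23=w, 5→(5−4)÷1=1=a, 10→(10−4)÷1=6=f, 10→(10−4)÷1=6=f, 16→(16−4)÷1=12=l, 9→(9−4)÷1=5=e.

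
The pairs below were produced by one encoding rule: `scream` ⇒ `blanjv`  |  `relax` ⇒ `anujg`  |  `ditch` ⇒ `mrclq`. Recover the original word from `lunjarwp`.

clearing

Compare letters: s→b is +9, c→l is +9, r→a is +9 — a constant shift. It's a constant shift of +9 (ROT9).
Undoing it on lunjarwp: l−9=c, u−9=l, n−9=e, j−9=a, a−9=r, r−9=i, w−9=n, p−9=g.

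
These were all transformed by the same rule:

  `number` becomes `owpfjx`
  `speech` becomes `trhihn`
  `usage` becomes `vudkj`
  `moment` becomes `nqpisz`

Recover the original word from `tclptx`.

Each letter shifts forward by (position + 1), i.e. 1, 2, 3, … — the shift grows by one for each successive letter.
Decoding tclptx: t−1=s, c−2=a, l−3=i, p−4=l, t−5=o, x−6=r.

sailor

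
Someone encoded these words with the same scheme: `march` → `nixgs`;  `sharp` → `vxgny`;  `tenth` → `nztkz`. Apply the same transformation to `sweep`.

Read the word backwards and shift each letter +6.
For sweep: reverse → peews; then shift: p+6=v, e+6=k, e+6=k, w+6=c, s+6=y.

vkkcy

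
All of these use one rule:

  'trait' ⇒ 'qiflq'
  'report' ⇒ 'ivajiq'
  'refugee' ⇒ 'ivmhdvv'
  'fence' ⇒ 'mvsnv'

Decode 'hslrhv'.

This is an affine cipher: with a=0,…,z=25, each position x becomes (17x+5) mod 26.
Decoding hslrhv: h(7)→23·(7−5)≡20=u; s(18)→23·(18−5)≡13=n; l(11)→23·(11−5)≡8=i; r(17)→23·(17−5)≡16=q; h(7)→23·(7−5)≡20=u; v(21)→23·(21−5)≡4=e (all mod 26).

unique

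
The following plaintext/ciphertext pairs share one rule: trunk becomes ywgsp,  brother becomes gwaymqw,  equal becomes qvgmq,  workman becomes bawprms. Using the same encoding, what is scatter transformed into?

xhmyyqw

Two shifts are in play — +12 for a/e/i/o/u, +5 for every other letter.
On scatter: s(cons)+5=x, c(cons)+5=h, a(vowel)+12=m, t(cons)+5=y, t(cons)+5=y, e(vowel)+12=q, r(cons)+5=w.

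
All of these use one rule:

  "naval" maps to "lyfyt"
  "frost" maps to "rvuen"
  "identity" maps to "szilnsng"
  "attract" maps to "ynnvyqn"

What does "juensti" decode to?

hostile

n(13)→l(11) and a(0)→y(24) fit y≡9x+24 (mod 26); the inverse of 9 mod 26 is 3. Treating letters as 0–25, the rule is x ↦ 9x + 24 (mod 26).
Decoding juensti: j(9)→3·(9−24)≡7=h; u(20)→3·(20−24)≡14=o; e(4)→3·(4−24)≡18=s; n(13)→3·(13−24)≡19=t; s(18)→3·(18−24)≡8=i; t(19)→3·(19−24)≡11=l; i(8)→3·(8−24)≡4=e (all mod 26).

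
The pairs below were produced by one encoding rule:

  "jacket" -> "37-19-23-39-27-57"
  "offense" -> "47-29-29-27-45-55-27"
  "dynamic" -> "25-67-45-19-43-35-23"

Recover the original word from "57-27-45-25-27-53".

j(#10)→37 and a(#1)→19: differences scale by 2, so n = 2·pos + 17. With a=1..z=26, the number is 2·pos + 17.
Reversing it on 57-27-45-25-27-53: 57→(57−17)÷2=20=t, 27→(27−17)÷2=5=e, 45→(45−17)÷2=14=n, 25→(25−17)÷2=4=d, 27→(27−17)÷2=5=e, 53→(53−17)÷2=18=r.

tender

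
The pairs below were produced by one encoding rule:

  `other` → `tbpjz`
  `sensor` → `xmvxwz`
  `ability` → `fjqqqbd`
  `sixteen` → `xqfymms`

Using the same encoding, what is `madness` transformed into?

Shifts by position in other: pos 0: o→t (+5), pos 1: t→b (+8), pos 2: h→p (+8), pos 3: e→j (+5), pos 4: r→z (+8) — repeating every 3. A repeating key of period 3 is used — shifts +5, +8, +8 over and over.
For madness: m+5=r, a+8=i, d+8=l, n+5=s, e+8=m, s+8=a, s+5=x.

rilsmax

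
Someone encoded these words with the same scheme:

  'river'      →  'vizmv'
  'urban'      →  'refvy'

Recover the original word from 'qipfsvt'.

problem

The output letters match the input read backwards, each shifted +4: river reversed is revir. The word is reversed, then every letter is shifted forward by 4.
Reversing it on qipfsvt: shift back: q−4=m, i−4=e, p−4=l, f−4=b, s−4=o, v−4=r, t−4=p → melborp; then reverse → problem.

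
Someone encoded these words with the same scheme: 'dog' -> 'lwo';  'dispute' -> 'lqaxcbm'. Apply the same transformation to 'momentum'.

uwumvbcu

Each letter is shifted forward by 8 in the alphabet (a Caesar shift of +8).
On momentum: m+8=u, o+8=w, m+8=u, e+8=m, n+8=v, t+8=b, u+8=c, m+8=u.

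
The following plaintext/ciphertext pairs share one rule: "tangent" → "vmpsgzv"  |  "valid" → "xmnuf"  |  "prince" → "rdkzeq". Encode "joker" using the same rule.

It's a Vigenère-style cipher with numeric key [2,12]: position i shifts by key[i mod 2].
On joker: j+2=l, o+12=a, k+2=m, e+12=q, r+2=t.

lamqt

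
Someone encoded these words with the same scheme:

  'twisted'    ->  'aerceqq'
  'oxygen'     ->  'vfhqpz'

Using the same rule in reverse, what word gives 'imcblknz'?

In twisted: t→a is +7, w→e is +8, i→r is +9, s→c is +10 — the shift increases by 1 each position. The shift increases by 1 at each position, starting from +7: 7, 8, 9, ….
Reversing it on imcblknz: i−7=b, m−8=e, c−9=t, b−10=r, l−11=a, k−12=y, n−13=a, z−14=l.

betrayal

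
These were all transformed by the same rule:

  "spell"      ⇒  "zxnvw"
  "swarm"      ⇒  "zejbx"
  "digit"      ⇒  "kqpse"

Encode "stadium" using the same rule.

zbjntgz

Each letter shifts forward by (position + 7), i.e. 7, 8, 9, … — the shift grows by one for each successive letter.
On stadium: s+7=z, t+8=b, a+9=j, d+10=n, i+11=t, u+12=g, m+13=z.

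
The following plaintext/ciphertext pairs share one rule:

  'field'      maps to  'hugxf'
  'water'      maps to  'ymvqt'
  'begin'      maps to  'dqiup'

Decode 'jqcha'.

heavy

Shifts by position in field: pos 0: f→h (+2), pos 1: i→u (+12), pos 2: e→g (+2), pos 3: l→x (+12) — repeating every 2. The shifts repeat in a cycle of length 2: positions 0,1,… shift by +2, +12, then the pattern repeats.
Decoding jqcha: j−2=h, q−12=e, c−2=a, h−12=v, a−2=y.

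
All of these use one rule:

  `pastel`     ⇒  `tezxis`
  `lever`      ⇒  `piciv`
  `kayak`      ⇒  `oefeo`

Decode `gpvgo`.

clock

Shifts by position in pastel: pos 0: p→t (+4), pos 1: a→e (+4), pos 2: s→z (+7), pos 3: t→x (+4), pos 4: e→i (+4), pos 5: l→s (+7) — repeating every 3. A repeating key of period 3 is used — shifts +4, +4, +7 over and over.
Undoing it on gpvgo: g−4=c, p−4=l, v−7=o, g−4=c, o−4=k.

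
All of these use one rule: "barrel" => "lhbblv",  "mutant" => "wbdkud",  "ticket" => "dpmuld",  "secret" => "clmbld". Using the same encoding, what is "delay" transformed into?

nlvkf

Shifts by position in barrel: pos 0: b→l (+10), pos 1: a→h (+7), pos 2: r→b (+10), pos 3: r→b (+10), pos 4: e→l (+7), pos 5: l→v (+10) — repeating every 3. It's a Vigenère-style cipher with numeric key [10,7,10]: position i shifts by key[i mod 3].
On delay: d+10=n, e+7=l, l+10=v, a+10=k, y+7=f.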